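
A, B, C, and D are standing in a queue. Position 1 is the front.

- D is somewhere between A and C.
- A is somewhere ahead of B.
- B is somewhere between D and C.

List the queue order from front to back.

From clue 1: D is in {2,3}.
From clues 1–2: A is in {1,3}.
From clues 1–3: A → position 1, D → position 2, B → position 3, C → position 4.

A, D, B, C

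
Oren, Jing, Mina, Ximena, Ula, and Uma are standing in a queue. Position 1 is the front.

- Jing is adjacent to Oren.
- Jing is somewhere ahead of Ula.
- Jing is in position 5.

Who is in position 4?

Oren

With clues 1–3, Jing, Mina, Ula, Uma, and Ximena are ruled out for position 4.
So position 4 is Oren.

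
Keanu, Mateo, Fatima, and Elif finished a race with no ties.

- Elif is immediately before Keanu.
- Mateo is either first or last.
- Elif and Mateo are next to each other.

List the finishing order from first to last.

From clue 1: Keanu is in {2,3,4}.
From clues 1–2: Mateo is in {1,4}.
From clues 1–3: Mateo → place 1, Elif → place 2, Keanu → place 3, Fatima → place 4.

Mateo, Elif, Keanu, Fatima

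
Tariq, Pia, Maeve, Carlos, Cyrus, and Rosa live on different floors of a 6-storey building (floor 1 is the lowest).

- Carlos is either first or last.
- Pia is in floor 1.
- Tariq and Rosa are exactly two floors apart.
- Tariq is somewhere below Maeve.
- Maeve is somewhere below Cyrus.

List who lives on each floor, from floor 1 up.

Pia, Tariq, Maeve, Rosa, Cyrus, Carlos

From clue 1: Carlos is in {1,6}.
From clues 1–2: Pia → floor 1, Carlos → floor 6.
From clues 1–3: Tariq is in {2,3,4,5}.
From clues 1–4: Tariq is in {2,3,4}.
From clues 1–5: Tariq → floor 2, Maeve → floor 3, Rosa → floor 4, Cyrus → floor 5.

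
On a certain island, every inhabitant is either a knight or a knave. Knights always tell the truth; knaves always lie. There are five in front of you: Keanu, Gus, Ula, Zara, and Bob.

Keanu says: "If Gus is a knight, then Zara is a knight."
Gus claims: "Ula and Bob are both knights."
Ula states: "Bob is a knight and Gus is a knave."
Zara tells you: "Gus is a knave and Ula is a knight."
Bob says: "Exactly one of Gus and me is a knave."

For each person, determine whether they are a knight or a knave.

Keanu: knight, Gus: knave, Ula: knave, Zara: knave, Bob: knave

Consider Keanu. Suppose Keanu is a knave.
Then no assignment of the remaining roles makes every statement match its speaker's type — contradiction.
So Keanu is a knight.
Consider Gus. Suppose Gus is a knight.
Then whichever role Bob has, Bob's statement has the wrong truth value — contradiction.
So Gus is a knave.
Consider Ula. Suppose Ula is a knight.
Then no assignment of the remaining roles makes every statement match its speaker's type — contradiction.
So Ula is a knave.
With that fixed, Zara's statement is false, so Zara is a knave.
Consider Bob. Suppose Bob is a knight.
Then Ula's statement comes out true, contradicting Ula being a knave.
So Bob is a knave.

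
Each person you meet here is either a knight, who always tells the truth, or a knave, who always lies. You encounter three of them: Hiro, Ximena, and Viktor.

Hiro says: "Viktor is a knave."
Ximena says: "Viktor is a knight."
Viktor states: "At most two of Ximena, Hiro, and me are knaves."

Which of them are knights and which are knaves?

Hiro: knave, Ximena: knight, Viktor: knight

Consider Hiro. Suppose Hiro is a knight.
Then no assignment of the remaining roles makes every statement match its speaker's type — contradiction.
So Hiro is a knave.
Consider Ximena. Suppose Ximena is a knave.
Then no assignment of the remaining roles makes every statement match its speaker's type — contradiction.
So Ximena is a knight.
With that fixed, Viktor's statement is true, so Viktor is a knight.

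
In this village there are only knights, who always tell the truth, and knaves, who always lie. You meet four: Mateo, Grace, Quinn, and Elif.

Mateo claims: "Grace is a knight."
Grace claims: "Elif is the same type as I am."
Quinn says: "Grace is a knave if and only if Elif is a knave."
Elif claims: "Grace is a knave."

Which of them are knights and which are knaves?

Mateo: knave, Grace: knave, Quinn: knave, Elif: knight

Consider Mateo. Suppose Mateo is a knight.
Then no assignment of the remaining roles makes every statement match its speaker's type — contradiction.
So Mateo is a knave.
Consider Grace. Suppose Grace is a knight.
Then Mateo's statement comes out true, contradicting Mateo being a knave.
So Grace is a knave.
With that fixed, Elif's statement is true, so Elif is a knight.
With that fixed, Quinn's statement is false, so Quinn is a knave.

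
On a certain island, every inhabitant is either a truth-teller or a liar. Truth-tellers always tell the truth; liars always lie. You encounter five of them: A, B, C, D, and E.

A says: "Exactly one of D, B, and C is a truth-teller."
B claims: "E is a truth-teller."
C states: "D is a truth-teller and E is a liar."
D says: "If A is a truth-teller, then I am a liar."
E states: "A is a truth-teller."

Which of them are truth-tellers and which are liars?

A: liar, B: liar, C: truth-teller, D: truth-teller, E: liar

Consider A. Suppose A is a truth-teller.
Then whichever role D has, D's statement has the wrong truth value — contradiction.
So A is a liar.
With that fixed, D's statement is true, so D is a truth-teller.
With that fixed, E's statement is false, so E is a liar.
With that fixed, B's statement is false, so B is a liar.
With that fixed, C's statement is true, so C is a truth-teller.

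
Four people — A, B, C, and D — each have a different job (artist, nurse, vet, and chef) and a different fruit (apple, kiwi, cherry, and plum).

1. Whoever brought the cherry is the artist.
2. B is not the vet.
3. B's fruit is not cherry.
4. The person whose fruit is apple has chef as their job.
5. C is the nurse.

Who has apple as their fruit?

B

With clues 1–5, A, C, and D are impossible for the one with fruit apple.
That leaves B.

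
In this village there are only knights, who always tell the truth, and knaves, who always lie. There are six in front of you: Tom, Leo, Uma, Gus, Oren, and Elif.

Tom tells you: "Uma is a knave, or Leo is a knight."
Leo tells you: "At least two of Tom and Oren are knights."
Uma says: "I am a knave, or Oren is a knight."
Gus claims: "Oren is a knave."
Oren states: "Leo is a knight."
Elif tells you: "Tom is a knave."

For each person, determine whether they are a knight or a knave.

Consider Tom. Suppose Tom is a knave.
Then no assignment of the remaining roles makes every statement match its speaker's type — contradiction.
So Tom is a knight.
With that fixed, Elif's statement is false, so Elif is a knave.
Consider Leo. Suppose Leo is a knave.
Then no assignment of the remaining roles makes every statement match its speaker's type — contradiction.
So Leo is a knight.
With that fixed, Oren's statement is true, so Oren is a knight.
With that fixed, Uma's statement is true, so Uma is a knight.
With that fixed, Gus's statement is false, so Gus is a knave.

Tom: knight, Leo: knight, Uma: knight, Gus: knave, Oren: knight, Elif: knave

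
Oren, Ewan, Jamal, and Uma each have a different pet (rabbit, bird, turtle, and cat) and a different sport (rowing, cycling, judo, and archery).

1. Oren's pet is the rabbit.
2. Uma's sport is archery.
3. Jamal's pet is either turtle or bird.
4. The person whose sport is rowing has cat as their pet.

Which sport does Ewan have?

With clues 1–2, archery is impossible for Ewan's sport.
With clues 1–4, cycling and judo are impossible for Ewan's sport.
That leaves rowing.

rowing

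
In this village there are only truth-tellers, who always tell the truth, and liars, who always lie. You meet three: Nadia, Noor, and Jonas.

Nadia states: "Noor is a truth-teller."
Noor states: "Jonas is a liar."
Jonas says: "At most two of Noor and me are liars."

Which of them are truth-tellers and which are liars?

Regardless of anyone's role, Jonas's statement is true, so Jonas is a truth-teller.
With that fixed, Noor's statement is false, so Noor is a liar.
With that fixed, Nadia's statement is false, so Nadia is a liar.

Nadia: liar, Noor: liar, Jonas: truth-teller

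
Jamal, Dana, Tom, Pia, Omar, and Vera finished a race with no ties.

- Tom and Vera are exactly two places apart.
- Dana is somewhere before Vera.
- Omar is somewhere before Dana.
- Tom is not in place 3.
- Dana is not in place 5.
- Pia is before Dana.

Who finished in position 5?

With clues 1–3, Omar is ruled out for place 5.
With clues 1–4, Vera is ruled out for place 5.
With clues 1–5, Dana is ruled out for place 5.
With clues 1–6, Pia and Tom are ruled out for place 5.
So place 5 is Jamal.

Jamal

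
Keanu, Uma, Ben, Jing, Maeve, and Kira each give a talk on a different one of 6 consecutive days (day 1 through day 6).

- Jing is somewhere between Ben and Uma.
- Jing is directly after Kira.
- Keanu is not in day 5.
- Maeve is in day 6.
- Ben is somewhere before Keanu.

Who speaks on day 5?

Uma

With clues 1–2, Kira is ruled out for day 5.
With clues 1–3, Keanu is ruled out for day 5.
With clues 1–4, Jing and Maeve are ruled out for day 5.
With clues 1–5, Ben is ruled out for day 5.
So day 5 is Uma.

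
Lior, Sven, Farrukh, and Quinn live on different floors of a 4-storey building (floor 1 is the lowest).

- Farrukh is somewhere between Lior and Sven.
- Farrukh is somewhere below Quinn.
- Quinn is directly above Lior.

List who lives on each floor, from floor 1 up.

Sven, Farrukh, Lior, Quinn

From clue 1: Farrukh is in {2,3}.
From clues 1–2: Farrukh → floor 2.
From clues 1–3: Sven → floor 1, Lior → floor 3, Quinn → floor 4.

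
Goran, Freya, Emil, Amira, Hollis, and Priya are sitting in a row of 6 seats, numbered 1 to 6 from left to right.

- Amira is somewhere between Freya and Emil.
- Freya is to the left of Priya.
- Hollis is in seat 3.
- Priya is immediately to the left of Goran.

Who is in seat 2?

With clues 1–3, Hollis is ruled out for seat 2.
With clues 1–4, Emil, Freya, Goran, and Priya are ruled out for seat 2.
So seat 2 is Amira.

Amira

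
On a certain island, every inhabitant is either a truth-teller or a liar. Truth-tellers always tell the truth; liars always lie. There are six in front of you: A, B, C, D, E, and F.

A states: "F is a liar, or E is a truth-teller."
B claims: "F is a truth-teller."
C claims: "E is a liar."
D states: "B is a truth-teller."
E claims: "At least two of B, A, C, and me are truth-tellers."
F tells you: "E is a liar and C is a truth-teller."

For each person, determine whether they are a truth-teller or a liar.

A: truth-teller, B: liar, C: liar, D: liar, E: truth-teller, F: liar

Consider A. Suppose A is a liar.
Then no assignment of the remaining roles makes every statement match its speaker's type — contradiction.
So A is a truth-teller.
Consider B. Suppose B is a truth-teller.
Then no assignment of the remaining roles makes every statement match its speaker's type — contradiction.
So B is a liar.
With that fixed, D's statement is false, so D is a liar.
Consider C. Suppose C is a truth-teller.
Then no assignment of the remaining roles makes every statement match its speaker's type — contradiction.
So C is a liar.
With that fixed, F's statement is false, so F is a liar.
Consider E. Suppose E is a liar.
Then C's statement comes out true, contradicting C being a liar.
So E is a truth-teller.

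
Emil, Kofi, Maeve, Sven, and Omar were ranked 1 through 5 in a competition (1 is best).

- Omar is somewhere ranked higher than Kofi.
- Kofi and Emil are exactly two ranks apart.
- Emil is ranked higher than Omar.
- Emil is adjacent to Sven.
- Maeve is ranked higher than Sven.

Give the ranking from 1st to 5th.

From clue 1: Kofi is in {2,3,4,5}.
From clues 1–3: Emil is in {1,2,3}.
From clues 1–4: Emil is in {2,3}.
From clues 1–5: Maeve → rank 1, Sven → rank 2, Emil → rank 3, Omar → rank 4, Kofi → rank 5.

Maeve, Sven, Emil, Omar, Kofi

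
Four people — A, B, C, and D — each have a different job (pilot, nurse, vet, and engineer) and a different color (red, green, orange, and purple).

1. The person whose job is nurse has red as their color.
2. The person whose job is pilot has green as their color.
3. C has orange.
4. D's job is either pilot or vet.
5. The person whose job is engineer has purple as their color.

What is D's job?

With clues 1–4, engineer and nurse are impossible for D's job.
With clues 1–5, vet is impossible for D's job.
That leaves pilot.

pilot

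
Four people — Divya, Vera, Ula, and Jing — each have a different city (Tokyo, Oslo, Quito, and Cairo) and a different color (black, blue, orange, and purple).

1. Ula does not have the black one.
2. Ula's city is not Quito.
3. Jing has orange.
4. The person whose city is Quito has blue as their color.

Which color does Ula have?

purple

Clue 1 rules out black for Ula's color.
With clues 1–3, orange is impossible for Ula's color.
With clues 1–4, blue is impossible for Ula's color.
That leaves purple.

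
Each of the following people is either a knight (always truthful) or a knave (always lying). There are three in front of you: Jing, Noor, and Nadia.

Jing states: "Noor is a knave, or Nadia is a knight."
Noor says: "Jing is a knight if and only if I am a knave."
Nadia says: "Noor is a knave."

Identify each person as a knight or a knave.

Consider Jing. Suppose Jing is a knight.
Then whichever role Noor has, Noor's statement has the wrong truth value — contradiction.
So Jing is a knave.
Consider Noor. Suppose Noor is a knave.
Then Jing's statement comes out true, contradicting Jing being a knave.
So Noor is a knight.
With that fixed, Nadia's statement is false, so Nadia is a knave.

Jing: knave, Noor: knight, Nadia: knave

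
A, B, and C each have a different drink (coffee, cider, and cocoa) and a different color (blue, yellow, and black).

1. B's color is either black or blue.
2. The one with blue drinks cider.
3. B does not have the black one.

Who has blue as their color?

B

With clues 1–3, A and C are impossible for the one with color blue.
That leaves B.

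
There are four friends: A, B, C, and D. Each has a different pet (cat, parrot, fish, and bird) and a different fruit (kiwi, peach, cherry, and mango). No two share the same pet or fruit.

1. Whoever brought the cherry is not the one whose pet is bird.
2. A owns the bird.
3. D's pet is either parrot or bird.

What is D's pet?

With clues 1–2, bird is impossible for D's pet.
With clues 1–3, cat and fish are impossible for D's pet.
That leaves parrot.

parrot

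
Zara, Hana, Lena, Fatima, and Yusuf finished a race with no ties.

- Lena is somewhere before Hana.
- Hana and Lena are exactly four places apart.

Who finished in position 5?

With clue 1, Lena is ruled out for place 5.
With clues 1–2, Fatima, Yusuf, and Zara are ruled out for place 5.
So place 5 is Hana.

Hana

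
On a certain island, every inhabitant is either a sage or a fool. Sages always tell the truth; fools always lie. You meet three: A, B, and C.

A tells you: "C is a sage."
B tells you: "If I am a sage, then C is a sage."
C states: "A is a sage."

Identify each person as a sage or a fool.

A: sage, B: sage, C: sage

Consider A. Suppose A is a fool.
Then no assignment of the remaining roles makes every statement match its speaker's type — contradiction.
So A is a sage.
With that fixed, C's statement is true, so C is a sage.
With that fixed, B's statement is true, so B is a sage.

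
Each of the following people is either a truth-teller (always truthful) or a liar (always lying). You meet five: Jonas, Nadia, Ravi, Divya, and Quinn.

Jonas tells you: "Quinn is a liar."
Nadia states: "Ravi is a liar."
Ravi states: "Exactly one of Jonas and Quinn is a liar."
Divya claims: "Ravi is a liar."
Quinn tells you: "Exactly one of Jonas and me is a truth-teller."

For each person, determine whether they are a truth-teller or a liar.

Jonas: liar, Nadia: liar, Ravi: truth-teller, Divya: liar, Quinn: truth-teller

Consider Jonas. Suppose Jonas is a truth-teller.
Then whichever role Quinn has, Quinn's statement has the wrong truth value — contradiction.
So Jonas is a liar.
Consider Nadia. Suppose Nadia is a truth-teller.
Then no assignment of the remaining roles makes every statement match its speaker's type — contradiction.
So Nadia is a liar.
Consider Ravi. Suppose Ravi is a liar.
Then Nadia's statement comes out true, contradicting Nadia being a liar.
So Ravi is a truth-teller.
With that fixed, Divya's statement is false, so Divya is a liar.
Consider Quinn. Suppose Quinn is a liar.
Then Jonas's statement comes out true, contradicting Jonas being a liar.
So Quinn is a truth-teller.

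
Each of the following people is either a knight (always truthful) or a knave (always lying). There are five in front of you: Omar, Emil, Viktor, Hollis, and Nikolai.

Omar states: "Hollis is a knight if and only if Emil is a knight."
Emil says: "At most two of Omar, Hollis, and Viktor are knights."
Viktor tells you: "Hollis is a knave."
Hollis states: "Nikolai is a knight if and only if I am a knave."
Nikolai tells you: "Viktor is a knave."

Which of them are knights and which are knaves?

Consider Omar. Suppose Omar is a knight.
Then no assignment of the remaining roles makes every statement match its speaker's type — contradiction.
So Omar is a knave.
With that fixed, Emil's statement is true, so Emil is a knight.
Consider Viktor. Suppose Viktor is a knave.
Then no assignment of the remaining roles makes every statement match its speaker's type — contradiction.
So Viktor is a knight.
With that fixed, Nikolai's statement is false, so Nikolai is a knave.
Consider Hollis. Suppose Hollis is a knight.
Then Omar's statement comes out true, contradicting Omar being a knave.
So Hollis is a knave.

Omar: knave, Emil: knight, Viktor: knight, Hollis: knave, Nikolai: knave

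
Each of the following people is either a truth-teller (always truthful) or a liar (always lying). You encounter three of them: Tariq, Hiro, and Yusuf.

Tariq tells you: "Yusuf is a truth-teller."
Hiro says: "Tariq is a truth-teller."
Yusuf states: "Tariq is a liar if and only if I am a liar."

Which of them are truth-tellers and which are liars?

Tariq: truth-teller, Hiro: truth-teller, Yusuf: truth-teller

Consider Tariq. Suppose Tariq is a liar.
Then whichever role Yusuf has, Yusuf's statement has the wrong truth value — contradiction.
So Tariq is a truth-teller.
With that fixed, Hiro's statement is true, so Hiro is a truth-teller.
Consider Yusuf. Suppose Yusuf is a liar.
Then Tariq's statement comes out false, contradicting Tariq being a truth-teller.
So Yusuf is a truth-teller.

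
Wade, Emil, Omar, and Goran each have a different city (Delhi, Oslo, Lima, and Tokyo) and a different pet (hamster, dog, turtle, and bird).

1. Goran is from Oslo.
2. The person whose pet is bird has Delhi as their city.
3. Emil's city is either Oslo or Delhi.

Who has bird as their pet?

With clues 1–2, Goran is impossible for the one with pet bird.
With clues 1–3, Omar and Wade are impossible for the one with pet bird.
That leaves Emil.

Emil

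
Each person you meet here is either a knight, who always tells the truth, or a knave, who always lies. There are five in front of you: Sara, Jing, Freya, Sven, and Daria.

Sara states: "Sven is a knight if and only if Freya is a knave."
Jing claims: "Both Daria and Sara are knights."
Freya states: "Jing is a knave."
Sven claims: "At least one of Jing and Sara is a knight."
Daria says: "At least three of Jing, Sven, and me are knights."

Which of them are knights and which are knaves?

Consider Sara. Suppose Sara is a knave.
Then no assignment of the remaining roles makes every statement match its speaker's type — contradiction.
So Sara is a knight.
With that fixed, Sven's statement is true, so Sven is a knight.
Consider Jing. Suppose Jing is a knave.
Then no assignment of the remaining roles makes every statement match its speaker's type — contradiction.
So Jing is a knight.
With that fixed, Freya's statement is false, so Freya is a knave.
Consider Daria. Suppose Daria is a knave.
Then Jing's statement comes out false, contradicting Jing being a knight.
So Daria is a knight.

Sara: knight, Jing: knight, Freya: knave, Sven: knight, Daria: knight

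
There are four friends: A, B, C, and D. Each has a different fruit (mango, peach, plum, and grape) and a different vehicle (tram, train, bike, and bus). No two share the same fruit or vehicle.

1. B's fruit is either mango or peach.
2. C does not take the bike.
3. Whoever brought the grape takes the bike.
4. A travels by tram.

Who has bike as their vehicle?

D

With clues 1–2, C is impossible for the one with vehicle bike.
With clues 1–3, B is impossible for the one with vehicle bike.
With clues 1–4, A is impossible for the one with vehicle bike.
That leaves D.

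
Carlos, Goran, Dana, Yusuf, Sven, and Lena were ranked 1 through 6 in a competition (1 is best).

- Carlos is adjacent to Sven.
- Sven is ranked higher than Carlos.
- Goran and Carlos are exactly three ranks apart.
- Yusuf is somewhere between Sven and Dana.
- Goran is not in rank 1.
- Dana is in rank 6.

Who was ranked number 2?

Carlos

With clues 1–6, Dana, Goran, Lena, Sven, and Yusuf are ruled out for rank 2.
So rank 2 is Carlos.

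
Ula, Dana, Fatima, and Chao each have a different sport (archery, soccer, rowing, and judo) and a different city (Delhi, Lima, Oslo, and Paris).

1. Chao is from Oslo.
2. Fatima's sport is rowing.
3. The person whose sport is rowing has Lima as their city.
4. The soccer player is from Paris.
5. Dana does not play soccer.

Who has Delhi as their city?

Dana

Clue 1 rules out Chao for the one with city Delhi.
With clues 1–3, Fatima is impossible for the one with city Delhi.
With clues 1–5, Ula is impossible for the one with city Delhi.
That leaves Dana.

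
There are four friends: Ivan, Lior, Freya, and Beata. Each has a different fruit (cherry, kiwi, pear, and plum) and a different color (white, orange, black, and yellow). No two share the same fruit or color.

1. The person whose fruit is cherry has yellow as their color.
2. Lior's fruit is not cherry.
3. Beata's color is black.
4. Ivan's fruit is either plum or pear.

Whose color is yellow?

With clues 1–2, Lior is impossible for the one with color yellow.
With clues 1–3, Beata is impossible for the one with color yellow.
With clues 1–4, Ivan is impossible for the one with color yellow.
That leaves Freya.

Freya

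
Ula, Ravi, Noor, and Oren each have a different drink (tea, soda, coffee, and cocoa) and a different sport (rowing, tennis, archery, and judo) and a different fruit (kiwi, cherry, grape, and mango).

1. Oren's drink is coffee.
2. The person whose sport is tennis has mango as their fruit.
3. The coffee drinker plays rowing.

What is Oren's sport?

With clues 1–3, archery, judo, and tennis are impossible for Oren's sport.
That leaves rowing.

rowing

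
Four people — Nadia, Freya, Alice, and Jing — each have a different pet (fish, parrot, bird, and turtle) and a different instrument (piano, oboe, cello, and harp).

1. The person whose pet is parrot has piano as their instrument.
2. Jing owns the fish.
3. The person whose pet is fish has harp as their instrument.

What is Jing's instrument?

harp

With clues 1–2, piano is impossible for Jing's instrument.
With clues 1–3, cello and oboe are impossible for Jing's instrument.
That leaves harp.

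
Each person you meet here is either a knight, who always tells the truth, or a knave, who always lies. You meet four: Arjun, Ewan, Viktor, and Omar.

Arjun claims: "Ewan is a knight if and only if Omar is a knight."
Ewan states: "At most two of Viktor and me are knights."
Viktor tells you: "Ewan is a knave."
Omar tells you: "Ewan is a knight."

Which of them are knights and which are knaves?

Arjun: knight, Ewan: knight, Viktor: knave, Omar: knight

Regardless of anyone's role, Ewan's statement is true, so Ewan is a knight.
With that fixed, Viktor's statement is false, so Viktor is a knave.
With that fixed, Omar's statement is true, so Omar is a knight.
With that fixed, Arjun's statement is true, so Arjun is a knight.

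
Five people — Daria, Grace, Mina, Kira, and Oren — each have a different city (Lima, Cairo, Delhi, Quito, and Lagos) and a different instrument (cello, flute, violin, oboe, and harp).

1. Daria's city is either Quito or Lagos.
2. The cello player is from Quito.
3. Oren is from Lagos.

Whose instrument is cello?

Daria

With clues 1–3, Grace, Kira, Mina, and Oren are impossible for the one with instrument cello.
That leaves Daria.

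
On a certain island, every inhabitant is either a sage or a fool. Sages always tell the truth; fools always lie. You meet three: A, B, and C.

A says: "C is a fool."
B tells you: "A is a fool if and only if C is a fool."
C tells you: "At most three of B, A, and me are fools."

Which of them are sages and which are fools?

Regardless of anyone's role, C's statement is true, so C is a sage.
With that fixed, A's statement is false, so A is a fool.
With that fixed, B's statement is false, so B is a fool.

A: fool, B: fool, C: sage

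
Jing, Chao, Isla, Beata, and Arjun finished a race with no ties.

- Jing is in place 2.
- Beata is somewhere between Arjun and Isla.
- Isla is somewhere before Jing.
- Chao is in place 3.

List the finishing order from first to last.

Isla, Jing, Chao, Beata, Arjun

From clue 1: Jing → place 2.
From clues 1–2: Beata is in {3,4}.
From clues 1–3: Isla → place 1.
From clues 1–4: Chao → place 3, Beata → place 4, Arjun → place 5.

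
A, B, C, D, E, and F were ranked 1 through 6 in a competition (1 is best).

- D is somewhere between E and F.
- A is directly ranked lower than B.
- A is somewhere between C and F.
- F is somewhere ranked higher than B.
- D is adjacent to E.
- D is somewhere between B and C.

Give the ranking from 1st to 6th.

F, B, A, D, E, C

From clue 1: D is in {2,3,4,5}.
From clues 1–3: A is in {3,4,5}.
From clues 1–4: F is in {1,3}.
From clues 1–5: A is in {3,5}.
From clues 1–6: F → rank 1, B → rank 2, A → rank 3, D → rank 4, E → rank 5, C → rank 6.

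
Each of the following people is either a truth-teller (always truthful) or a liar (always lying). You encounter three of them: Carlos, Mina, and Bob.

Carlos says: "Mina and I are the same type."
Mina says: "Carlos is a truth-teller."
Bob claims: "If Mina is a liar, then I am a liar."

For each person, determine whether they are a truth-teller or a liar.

Carlos: truth-teller, Mina: truth-teller, Bob: truth-teller

Consider Carlos. Suppose Carlos is a liar.
Then no assignment of the remaining roles makes every statement match its speaker's type — contradiction.
So Carlos is a truth-teller.
With that fixed, Mina's statement is true, so Mina is a truth-teller.
With that fixed, Bob's statement is true, so Bob is a truth-teller.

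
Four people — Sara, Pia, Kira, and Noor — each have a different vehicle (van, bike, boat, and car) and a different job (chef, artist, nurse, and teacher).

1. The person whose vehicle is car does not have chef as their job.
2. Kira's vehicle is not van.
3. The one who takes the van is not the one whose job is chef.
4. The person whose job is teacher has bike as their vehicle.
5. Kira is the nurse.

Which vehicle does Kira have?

With clues 1–2, van is impossible for Kira's vehicle.
With clues 1–5, bike and boat are impossible for Kira's vehicle.
That leaves car.

car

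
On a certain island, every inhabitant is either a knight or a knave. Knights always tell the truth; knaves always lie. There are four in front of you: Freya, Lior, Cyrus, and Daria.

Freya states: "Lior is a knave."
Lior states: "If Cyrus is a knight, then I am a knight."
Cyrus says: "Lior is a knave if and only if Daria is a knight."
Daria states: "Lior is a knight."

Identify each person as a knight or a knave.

Freya: knave, Lior: knight, Cyrus: knave, Daria: knight

Consider Freya. Suppose Freya is a knight.
Then no assignment of the remaining roles makes every statement match its speaker's type — contradiction.
So Freya is a knave.
Consider Lior. Suppose Lior is a knave.
Then Freya's statement comes out true, contradicting Freya being a knave.
So Lior is a knight.
With that fixed, Daria's statement is true, so Daria is a knight.
With that fixed, Cyrus's statement is false, so Cyrus is a knave.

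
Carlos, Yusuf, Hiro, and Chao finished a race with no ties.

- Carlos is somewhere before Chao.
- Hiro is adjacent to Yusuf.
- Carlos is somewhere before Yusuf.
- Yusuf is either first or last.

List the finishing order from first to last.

From clue 1: Carlos is in {1,2,3}.
From clues 1–2: Carlos is in {1,3}.
From clues 1–3: Carlos → place 1.
From clues 1–4: Chao → place 2, Hiro → place 3, Yusuf → place 4.

Carlos, Chao, Hiro, Yusuf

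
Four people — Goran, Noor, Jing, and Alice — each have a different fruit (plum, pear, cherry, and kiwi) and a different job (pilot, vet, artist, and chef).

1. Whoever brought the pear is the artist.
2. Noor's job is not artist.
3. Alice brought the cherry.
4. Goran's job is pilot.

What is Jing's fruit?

pear

With clues 1–3, cherry is impossible for Jing's fruit.
With clues 1–4, kiwi and plum are impossible for Jing's fruit.
That leaves pear.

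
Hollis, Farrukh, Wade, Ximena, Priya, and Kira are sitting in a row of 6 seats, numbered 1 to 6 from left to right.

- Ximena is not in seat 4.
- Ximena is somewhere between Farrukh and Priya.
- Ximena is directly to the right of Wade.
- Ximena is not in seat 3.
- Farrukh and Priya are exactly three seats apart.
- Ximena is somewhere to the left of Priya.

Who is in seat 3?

Farrukh

With clues 1–3, Wade is ruled out for seat 3.
With clues 1–4, Ximena is ruled out for seat 3.
With clues 1–5, Hollis and Kira are ruled out for seat 3.
With clues 1–6, Priya is ruled out for seat 3.
So seat 3 is Farrukh.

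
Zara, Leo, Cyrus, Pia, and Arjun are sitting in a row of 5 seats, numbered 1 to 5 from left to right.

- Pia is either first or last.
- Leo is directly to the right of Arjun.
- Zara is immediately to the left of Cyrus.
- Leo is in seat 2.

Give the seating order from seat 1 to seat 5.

Arjun, Leo, Zara, Cyrus, Pia

From clue 1: Pia is in {1,5}.
From clues 1–4: Arjun → seat 1, Leo → seat 2, Zara → seat 3, Cyrus → seat 4, Pia → seat 5.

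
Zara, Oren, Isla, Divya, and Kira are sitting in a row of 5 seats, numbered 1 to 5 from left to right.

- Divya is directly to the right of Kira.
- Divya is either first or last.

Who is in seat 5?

Divya

With clue 1, Kira is ruled out for seat 5.
With clues 1–2, Isla, Oren, and Zara are ruled out for seat 5.
So seat 5 is Divya.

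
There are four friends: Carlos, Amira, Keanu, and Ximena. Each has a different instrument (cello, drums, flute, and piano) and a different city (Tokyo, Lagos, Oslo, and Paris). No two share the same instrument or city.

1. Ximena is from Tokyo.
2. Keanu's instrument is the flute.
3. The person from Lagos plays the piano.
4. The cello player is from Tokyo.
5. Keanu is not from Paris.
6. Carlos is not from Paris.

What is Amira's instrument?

drums

With clues 1–2, flute is impossible for Amira's instrument.
With clues 1–4, cello is impossible for Amira's instrument.
With clues 1–6, piano is impossible for Amira's instrument.
That leaves drums.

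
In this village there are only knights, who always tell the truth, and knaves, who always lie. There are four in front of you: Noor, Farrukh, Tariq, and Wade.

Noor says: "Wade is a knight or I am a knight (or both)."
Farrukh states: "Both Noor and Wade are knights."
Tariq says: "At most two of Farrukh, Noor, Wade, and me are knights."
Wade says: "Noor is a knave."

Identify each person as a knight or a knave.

Consider Noor. Suppose Noor is a knave.
Then no assignment of the remaining roles makes every statement match its speaker's type — contradiction.
So Noor is a knight.
With that fixed, Wade's statement is false, so Wade is a knave.
With that fixed, Farrukh's statement is false, so Farrukh is a knave.
With that fixed, Tariq's statement is true, so Tariq is a knight.

Noor: knight, Farrukh: knave, Tariq: knight, Wade: knave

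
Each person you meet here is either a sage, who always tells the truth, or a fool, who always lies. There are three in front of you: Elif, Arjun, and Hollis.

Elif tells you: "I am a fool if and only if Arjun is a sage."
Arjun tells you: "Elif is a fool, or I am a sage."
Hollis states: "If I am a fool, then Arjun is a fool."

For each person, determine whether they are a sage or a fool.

Elif: sage, Arjun: fool, Hollis: sage

Consider Elif. Suppose Elif is a fool.
Then no assignment of the remaining roles makes every statement match its speaker's type — contradiction.
So Elif is a sage.
Consider Arjun. Suppose Arjun is a sage.
Then Elif's statement comes out false, contradicting Elif being a sage.
So Arjun is a fool.
With that fixed, Hollis's statement is true, so Hollis is a sage.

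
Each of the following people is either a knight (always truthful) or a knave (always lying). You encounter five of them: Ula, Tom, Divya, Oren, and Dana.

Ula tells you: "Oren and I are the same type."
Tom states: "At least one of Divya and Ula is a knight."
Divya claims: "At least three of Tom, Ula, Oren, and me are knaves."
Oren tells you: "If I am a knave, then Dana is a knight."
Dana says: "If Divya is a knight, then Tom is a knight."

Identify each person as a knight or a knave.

Consider Ula. Suppose Ula is a knave.
Then no assignment of the remaining roles makes every statement match its speaker's type — contradiction.
So Ula is a knight.
With that fixed, Tom's statement is true, so Tom is a knight.
With that fixed, Divya's statement is false, so Divya is a knave.
With that fixed, Dana's statement is true, so Dana is a knight.
With that fixed, Oren's statement is true, so Oren is a knight.

Ula: knight, Tom: knight, Divya: knave, Oren: knight, Dana: knight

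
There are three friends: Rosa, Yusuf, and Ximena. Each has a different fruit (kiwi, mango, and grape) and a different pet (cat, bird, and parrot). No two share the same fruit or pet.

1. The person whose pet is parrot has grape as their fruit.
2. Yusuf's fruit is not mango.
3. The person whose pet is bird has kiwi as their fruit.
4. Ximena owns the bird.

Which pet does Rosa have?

With clues 1–4, bird and parrot are impossible for Rosa's pet.
That leaves cat.

cat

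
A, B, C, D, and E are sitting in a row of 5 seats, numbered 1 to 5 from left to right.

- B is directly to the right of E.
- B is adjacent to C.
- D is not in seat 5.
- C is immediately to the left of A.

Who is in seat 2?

With clues 1–2, C is ruled out for seat 2.
With clues 1–4, A, B, and D are ruled out for seat 2.
So seat 2 is E.

E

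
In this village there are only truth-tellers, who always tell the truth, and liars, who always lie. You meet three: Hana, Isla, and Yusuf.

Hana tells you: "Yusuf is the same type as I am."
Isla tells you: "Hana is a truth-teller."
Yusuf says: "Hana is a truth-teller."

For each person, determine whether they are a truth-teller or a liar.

Consider Hana. Suppose Hana is a liar.
Then no assignment of the remaining roles makes every statement match its speaker's type — contradiction.
So Hana is a truth-teller.
With that fixed, Isla's statement is true, so Isla is a truth-teller.
With that fixed, Yusuf's statement is true, so Yusuf is a truth-teller.

Hana: truth-teller, Isla: truth-teller, Yusuf: truth-teller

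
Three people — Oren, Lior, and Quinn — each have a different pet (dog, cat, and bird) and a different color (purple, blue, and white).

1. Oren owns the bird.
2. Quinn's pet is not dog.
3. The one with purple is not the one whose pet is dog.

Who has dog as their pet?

Clue 1 rules out Oren for the one with pet dog.
With clues 1–2, Quinn is impossible for the one with pet dog.
That leaves Lior.

Lior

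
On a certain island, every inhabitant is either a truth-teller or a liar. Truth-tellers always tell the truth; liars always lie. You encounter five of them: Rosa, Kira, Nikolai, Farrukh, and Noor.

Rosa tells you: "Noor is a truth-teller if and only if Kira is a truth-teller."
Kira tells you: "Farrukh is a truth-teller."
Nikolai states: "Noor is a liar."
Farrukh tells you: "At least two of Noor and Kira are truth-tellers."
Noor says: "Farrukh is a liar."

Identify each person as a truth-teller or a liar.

Rosa: liar, Kira: liar, Nikolai: liar, Farrukh: liar, Noor: truth-teller

Consider Rosa. Suppose Rosa is a truth-teller.
Then no assignment of the remaining roles makes every statement match its speaker's type — contradiction.
So Rosa is a liar.
Consider Kira. Suppose Kira is a truth-teller.
Then no assignment of the remaining roles makes every statement match its speaker's type — contradiction.
So Kira is a liar.
With that fixed, Farrukh's statement is false, so Farrukh is a liar.
With that fixed, Noor's statement is true, so Noor is a truth-teller.
With that fixed, Nikolai's statement is false, so Nikolai is a liar.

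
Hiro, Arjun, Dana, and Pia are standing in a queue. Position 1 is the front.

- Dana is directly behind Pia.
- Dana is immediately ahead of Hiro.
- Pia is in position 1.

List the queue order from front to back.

From clue 1: Dana is in {2,3,4}.
From clues 1–2: Hiro is in {3,4}.
From clues 1–3: Pia → position 1, Dana → position 2, Hiro → position 3, Arjun → position 4.

Pia, Dana, Hiro, Arjun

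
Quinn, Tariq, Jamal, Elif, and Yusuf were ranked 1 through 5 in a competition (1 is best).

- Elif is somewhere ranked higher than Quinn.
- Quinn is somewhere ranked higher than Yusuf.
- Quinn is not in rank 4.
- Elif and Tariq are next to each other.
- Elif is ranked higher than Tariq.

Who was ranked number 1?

Elif

With clue 1, Quinn is ruled out for rank 1.
With clues 1–2, Yusuf is ruled out for rank 1.
With clues 1–4, Jamal is ruled out for rank 1.
With clues 1–5, Tariq is ruled out for rank 1.
So rank 1 is Elif.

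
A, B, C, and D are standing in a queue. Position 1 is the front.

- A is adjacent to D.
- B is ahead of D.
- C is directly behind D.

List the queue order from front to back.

From clues 1–2: B is in {1,2}.
From clues 1–3: B → position 1, A → position 2, D → position 3, C → position 4.

B, A, D, C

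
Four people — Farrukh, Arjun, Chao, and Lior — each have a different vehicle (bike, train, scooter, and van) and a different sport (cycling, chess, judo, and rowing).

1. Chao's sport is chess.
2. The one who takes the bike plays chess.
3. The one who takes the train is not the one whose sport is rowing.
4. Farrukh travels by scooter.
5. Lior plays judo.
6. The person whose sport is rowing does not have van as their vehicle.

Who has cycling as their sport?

Arjun

Clue 1 rules out Chao for the one with sport cycling.
With clues 1–5, Lior is impossible for the one with sport cycling.
With clues 1–6, Farrukh is impossible for the one with sport cycling.
That leaves Arjun.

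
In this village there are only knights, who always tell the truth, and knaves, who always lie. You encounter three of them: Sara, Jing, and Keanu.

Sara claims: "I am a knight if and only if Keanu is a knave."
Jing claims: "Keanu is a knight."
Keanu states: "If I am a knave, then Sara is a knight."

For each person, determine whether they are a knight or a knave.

Consider Sara. Suppose Sara is a knight.
Then no assignment of the remaining roles makes every statement match its speaker's type — contradiction.
So Sara is a knave.
Consider Jing. Suppose Jing is a knight.
Then no assignment of the remaining roles makes every statement match its speaker's type — contradiction.
So Jing is a knave.
Consider Keanu. Suppose Keanu is a knight.
Then Sara's statement comes out true, contradicting Sara being a knave.
So Keanu is a knave.

Sara: knave, Jing: knave, Keanu: knave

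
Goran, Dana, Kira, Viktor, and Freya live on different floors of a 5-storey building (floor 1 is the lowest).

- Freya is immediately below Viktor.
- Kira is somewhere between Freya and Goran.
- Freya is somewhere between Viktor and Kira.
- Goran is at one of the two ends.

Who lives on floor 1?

Goran

With clue 1, Viktor is ruled out for floor 1.
With clues 1–2, Kira is ruled out for floor 1.
With clues 1–3, Freya is ruled out for floor 1.
With clues 1–4, Dana is ruled out for floor 1.
So floor 1 is Goran.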